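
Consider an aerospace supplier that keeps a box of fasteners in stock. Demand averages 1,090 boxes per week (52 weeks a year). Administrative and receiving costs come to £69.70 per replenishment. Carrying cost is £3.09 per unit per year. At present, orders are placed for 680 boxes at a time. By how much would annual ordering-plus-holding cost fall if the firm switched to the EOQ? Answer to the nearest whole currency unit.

Extra cost ≈ £1,919 per year

Annual demand D = 1,090 × 52 = 56,680.
EOQ = √(2DS/H) = √(2 × 56,680 × 69.7 / 3.09) ≈ 1599.07.
Cost at Q* = (D/Q*)S + (Q*/2)H = √(2DSH) ≈ £4,941.12.
Cost at Q = 680: (56,680/680)×69.7 + (680/2)×3.09 = £5,809.70 + £1,050.60 = £6,860.30.
Excess = £6,860.30 − £4,941.12 = £1,919.18.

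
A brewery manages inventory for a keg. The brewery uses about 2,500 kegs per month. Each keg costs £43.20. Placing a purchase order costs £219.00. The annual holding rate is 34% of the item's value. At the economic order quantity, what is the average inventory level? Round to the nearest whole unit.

Annual demand D = 2,500 × 12 = 30,000.
Holding cost H = 0.34 × £43.20 = £14.6880 per unit per year.
Q* = √(2DS/H) = √(2 × 30,000 × 219 / 14.688) ≈ 945.84.
Average inventory = Q*/2 ≈ 945.84 / 2 = 472.919.

Average inventory ≈ 473 kegs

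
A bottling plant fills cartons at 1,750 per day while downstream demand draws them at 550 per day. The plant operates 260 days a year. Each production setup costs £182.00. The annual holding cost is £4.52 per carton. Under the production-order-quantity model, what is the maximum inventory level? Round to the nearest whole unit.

I_max ≈ 2,810 cartons

Annual demand D = 550 × 260 = 143,000.
Production build-up factor (1 − d/p) = 1 − 550/1,750 = 0.6857.
Q* = √(2DS / (H(1 − d/p))) = √(2 × 143,000 × 182 / (4.52 × 0.6857)).
= √(52,052,000 / 3.0994) ≈ 4098.056.
Maximum inventory = Q*(1 − d/p) = 4098.056 × 0.6857 ≈ 2810.096.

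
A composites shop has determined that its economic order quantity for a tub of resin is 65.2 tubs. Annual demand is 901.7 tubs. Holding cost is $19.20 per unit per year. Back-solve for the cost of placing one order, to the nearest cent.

Squaring Q* = √(2DS/H) gives Q*² = 2DS/H.
From Q* = √(2DS/H): S = Q*²H / (2D) = 65.2² × 19.2 / (2 × 901.7) = 45.2589.

S ≈ $45.26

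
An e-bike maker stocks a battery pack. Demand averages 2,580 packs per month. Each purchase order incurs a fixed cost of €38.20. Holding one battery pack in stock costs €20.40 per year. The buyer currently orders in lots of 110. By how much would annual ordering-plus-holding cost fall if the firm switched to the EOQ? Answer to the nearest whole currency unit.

Annual demand D = 2,580 × 12 = 30,960.
EOQ = √(2DS/H) = √(2 × 30,960 × 38.2 / 20.4) ≈ 340.51.
Cost at Q* = (D/Q*)S + (Q*/2)H = √(2DSH) ≈ €6,946.44.
Cost at Q = 110: (30,960/110)×38.2 + (110/2)×20.4 = €10,751.56 + €1,122.00 = €11,873.56.
Excess = €11,873.56 − €6,946.44 = €4,927.12.

Extra cost ≈ €4,927 per year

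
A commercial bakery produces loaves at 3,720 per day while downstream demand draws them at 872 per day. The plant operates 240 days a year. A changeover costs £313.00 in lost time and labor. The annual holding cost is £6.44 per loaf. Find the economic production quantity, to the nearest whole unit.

Q* ≈ 5,155 loaves

Annual demand D = 872 × 240 = 209,280.
Production build-up factor (1 − d/p) = 1 − 872/3,720 = 0.7656.
Q* = √(2DS / (H(1 − d/p))) = √(2 × 209,280 × 313 / (6.44 × 0.7656)).
= √(131,009,280 / 4.9304) ≈ 5154.773.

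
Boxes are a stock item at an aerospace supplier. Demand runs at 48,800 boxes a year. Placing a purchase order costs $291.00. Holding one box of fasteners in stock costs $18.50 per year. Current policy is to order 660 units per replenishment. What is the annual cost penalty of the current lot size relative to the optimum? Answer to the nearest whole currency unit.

Extra cost ≈ $4,699 per year

EOQ = √(2DS/H) = √(2 × 48,800 × 291 / 18.5) ≈ 1239.04.
Cost at Q* = (D/Q*)S + (Q*/2)H = √(2DSH) ≈ $22,922.25.
Cost at Q = 660: (48,800/660)×291 + (660/2)×18.5 = $21,516.36 + $6,105.00 = $27,621.36.
Excess = $27,621.36 − $22,922.25 = $4,699.11.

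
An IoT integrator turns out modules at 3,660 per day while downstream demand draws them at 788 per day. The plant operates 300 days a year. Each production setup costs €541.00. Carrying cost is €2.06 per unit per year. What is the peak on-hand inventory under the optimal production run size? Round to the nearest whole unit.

I_max ≈ 9,871 modules

Annual demand D = 788 × 300 = 236,400.
Production build-up factor (1 − d/p) = 1 − 788/3,660 = 0.7847.
Q* = √(2DS / (H(1 − d/p))) = √(2 × 236,400 × 541 / (2.06 × 0.7847)).
= √(255,784,800 / 1.6165) ≈ 12579.173.
Maximum inventory = Q*(1 − d/p) = 12579.173 × 0.7847 ≈ 9870.870.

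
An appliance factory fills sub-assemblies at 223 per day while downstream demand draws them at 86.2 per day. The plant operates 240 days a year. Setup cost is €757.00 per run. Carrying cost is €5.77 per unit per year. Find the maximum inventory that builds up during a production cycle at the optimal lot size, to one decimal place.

I_max ≈ 1,824.8 sub-assemblies

Annual demand D = 86.2 × 240 = 20,688.
Production build-up factor (1 − d/p) = 1 − 86.2/223 = 0.6135.
Q* = √(2DS / (H(1 − d/p))) = √(2 × 20,688 × 757 / (5.77 × 0.6135)).
= √(31,321,632 / 3.5396) ≈ 2974.703.
Maximum inventory = Q*(1 − d/p) = 2974.703 × 0.6135 ≈ 1824.840.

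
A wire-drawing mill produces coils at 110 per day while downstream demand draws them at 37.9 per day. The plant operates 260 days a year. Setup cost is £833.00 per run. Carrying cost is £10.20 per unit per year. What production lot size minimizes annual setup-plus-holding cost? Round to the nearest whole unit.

Q* ≈ 1,567 coils

Annual demand D = 37.9 × 260 = 9,854.
Production build-up factor (1 − d/p) = 1 − 37.9/110 = 0.6555.
Q* = √(2DS / (H(1 − d/p))) = √(2 × 9,854 × 833 / (10.2 × 0.6555)).
= √(16,416,764 / 6.6856) ≈ 1567.012.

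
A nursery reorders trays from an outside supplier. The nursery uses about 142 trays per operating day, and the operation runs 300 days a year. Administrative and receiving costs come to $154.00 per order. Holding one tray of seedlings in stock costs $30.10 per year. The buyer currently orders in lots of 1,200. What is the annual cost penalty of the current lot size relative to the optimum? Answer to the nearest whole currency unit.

Annual demand D = 142 × 300 = 42,600.
EOQ = √(2DS/H) = √(2 × 42,600 × 154 / 30.1) ≈ 660.23.
Cost at Q* = (D/Q*)S + (Q*/2)H = √(2DSH) ≈ $19,873.00.
Cost at Q = 1,200: (42,600/1,200)×154 + (1,200/2)×30.1 = $5,467.00 + $18,060.00 = $23,527.00.
Excess = $23,527.00 − $19,873.00 = $3,654.00.

Extra cost ≈ $3,654 per year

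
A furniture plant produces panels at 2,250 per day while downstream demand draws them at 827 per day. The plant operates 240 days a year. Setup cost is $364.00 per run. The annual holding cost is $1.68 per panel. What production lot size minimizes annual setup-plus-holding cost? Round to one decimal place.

Annual demand D = 827 × 240 = 198,480.
Production build-up factor (1 − d/p) = 1 − 827/2,250 = 0.6324.
Q* = √(2DS / (H(1 − d/p))) = √(2 × 198,480 × 364 / (1.68 × 0.6324)).
= √(144,493,440 / 1.0625) ≈ 11661.602.

Q* ≈ 11,661.6 panels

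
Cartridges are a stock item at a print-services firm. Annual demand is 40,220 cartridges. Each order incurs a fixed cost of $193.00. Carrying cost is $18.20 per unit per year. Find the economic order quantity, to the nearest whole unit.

EOQ = √(2DS / H) = √(2 × 40,220 × 193 / 18.2).
= √(15,524,920 / 18.2) = √853,017.5824 ≈ 923.590.

Q* ≈ 924 cartridges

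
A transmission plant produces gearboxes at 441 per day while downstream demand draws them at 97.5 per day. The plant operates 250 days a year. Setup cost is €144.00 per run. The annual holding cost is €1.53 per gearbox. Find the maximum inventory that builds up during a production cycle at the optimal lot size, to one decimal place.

I_max ≈ 1,890.5 gearboxes

Annual demand D = 97.5 × 250 = 24,375.
Production build-up factor (1 − d/p) = 1 − 97.5/441 = 0.7789.
Q* = √(2DS / (H(1 − d/p))) = √(2 × 24,375 × 144 / (1.53 × 0.7789)).
= √(7,020,000 / 1.1917) ≈ 2427.050.
Maximum inventory = Q*(1 − d/p) = 2427.050 × 0.7789 ≈ 1890.457.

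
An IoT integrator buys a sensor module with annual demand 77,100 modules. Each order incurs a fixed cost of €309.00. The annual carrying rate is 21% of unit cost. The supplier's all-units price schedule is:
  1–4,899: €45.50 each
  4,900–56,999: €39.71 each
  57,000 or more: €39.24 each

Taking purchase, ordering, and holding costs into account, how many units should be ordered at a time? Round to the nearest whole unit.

Holding cost per unit per year at price C is H = 0.21·C.
Candidates are each tier's EOQ (if it falls in that tier) and each price-break quantity.
EOQ at €45.50 = 2233.1 (feasible in tier 1): TC = 77,100×€45.50 + (77,100/2233.1)×309 + (2233.1/2)×0.21×€45.50 = €3,529,387.17.
EOQ at €39.71 = 2390.4 < 4900, so use break Q=4900: TC = 77,100×€39.71 + (77,100/4900.0)×309 + (4900.0/2)×0.21×€39.71 = €3,086,933.82.
EOQ at €39.24 = 2404.6 < 57000, so use break Q=57000: TC = 77,100×€39.24 + (77,100/57000.0)×309 + (57000.0/2)×0.21×€39.24 = €3,260,673.36.
Lowest total cost is €3,086,933.82 at Q = 4900.0.

Q* ≈ 4,900 modules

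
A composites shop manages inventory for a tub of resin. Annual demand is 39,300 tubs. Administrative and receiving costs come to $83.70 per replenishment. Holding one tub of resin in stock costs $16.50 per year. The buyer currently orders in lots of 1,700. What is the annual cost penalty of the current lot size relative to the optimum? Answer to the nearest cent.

Extra cost ≈ $5,541.19 per year

EOQ = √(2DS/H) = √(2 × 39,300 × 83.7 / 16.5) ≈ 631.44.
Cost at Q* = (D/Q*)S + (Q*/2)H = √(2DSH) ≈ $10,418.76.
Cost at Q = 1,700: (39,300/1,700)×83.7 + (1,700/2)×16.5 = $1,934.95 + $14,025.00 = $15,959.95.
Excess = $15,959.95 − $10,418.76 = $5,541.19.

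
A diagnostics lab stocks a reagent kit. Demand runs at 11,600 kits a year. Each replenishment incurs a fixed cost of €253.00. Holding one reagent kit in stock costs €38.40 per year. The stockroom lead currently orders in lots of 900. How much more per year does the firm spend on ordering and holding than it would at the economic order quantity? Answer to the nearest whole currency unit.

Extra cost ≈ €5,528 per year

EOQ = √(2DS/H) = √(2 × 11,600 × 253 / 38.4) ≈ 390.97.
Cost at Q* = (D/Q*)S + (Q*/2)H = √(2DSH) ≈ €15,013.08.
Cost at Q = 900: (11,600/900)×253 + (900/2)×38.4 = €3,260.89 + €17,280.00 = €20,540.89.
Excess = €20,540.89 − €15,013.08 = €5,527.81.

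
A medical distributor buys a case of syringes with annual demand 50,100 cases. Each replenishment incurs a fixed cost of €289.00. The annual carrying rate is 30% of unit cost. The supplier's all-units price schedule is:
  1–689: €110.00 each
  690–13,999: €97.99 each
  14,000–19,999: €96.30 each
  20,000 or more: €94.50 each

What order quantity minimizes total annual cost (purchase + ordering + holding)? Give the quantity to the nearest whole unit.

Holding cost per unit per year at price C is H = 0.30·C.
Candidates are each tier's EOQ (if it falls in that tier) and each price-break quantity.
Tier 1 (€110.00): EOQ = 936.8 exceeds tier's upper bound 689, so this tier is dominated.
EOQ at €97.99 = 992.5 (feasible in tier 2): TC = 50,100×€97.99 + (50,100/992.5)×289 + (992.5/2)×0.30×€97.99 = €4,938,475.57.
EOQ at €96.30 = 1001.2 < 14000, so use break Q=14000: TC = 50,100×€96.30 + (50,100/14000.0)×289 + (14000.0/2)×0.30×€96.30 = €5,027,894.21.
EOQ at €94.50 = 1010.7 < 20000, so use break Q=20000: TC = 50,100×€94.50 + (50,100/20000.0)×289 + (20000.0/2)×0.30×€94.50 = €5,018,673.95.
Lowest total cost is €4,938,475.57 at Q = 992.5.

Q* ≈ 993 cases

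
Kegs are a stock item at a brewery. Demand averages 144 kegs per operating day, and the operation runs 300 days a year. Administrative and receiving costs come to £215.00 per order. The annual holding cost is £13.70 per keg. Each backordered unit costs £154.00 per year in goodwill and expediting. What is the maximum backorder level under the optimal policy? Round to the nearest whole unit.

Annual demand D = 144 × 300 = 43,200.
With planned backorders, Q* = √(2DS/H) · √((H+B)/B).
√(2DS/H) = √(2 × 43,200 × 215 / 13.7) = 1164.437.
√((H+B)/B) = √((13.7+154)/154) = 1.0435.
Q* ≈ 1215.128.
S* = Q* · H/(H+B) = 1215.128 × 13.7/167.7 ≈ 99.268.

S* ≈ 99 kegs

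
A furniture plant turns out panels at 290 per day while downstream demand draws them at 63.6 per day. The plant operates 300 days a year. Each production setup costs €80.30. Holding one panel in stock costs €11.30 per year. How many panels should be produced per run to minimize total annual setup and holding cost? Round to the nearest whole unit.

Q* ≈ 589 panels

Annual demand D = 63.6 × 300 = 19,080.
Production build-up factor (1 − d/p) = 1 − 63.6/290 = 0.7807.
Q* = √(2DS / (H(1 − d/p))) = √(2 × 19,080 × 80.3 / (11.3 × 0.7807)).
= √(3,064,248 / 8.8218) ≈ 589.364.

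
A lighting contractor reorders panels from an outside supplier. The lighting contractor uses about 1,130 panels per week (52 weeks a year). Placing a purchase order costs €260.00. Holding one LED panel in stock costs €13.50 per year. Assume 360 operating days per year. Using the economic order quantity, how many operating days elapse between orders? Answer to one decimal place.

T ≈ 9.2 days

Annual demand D = 1,130 × 52 = 58,760.
EOQ = √(2DS/H) = √(2 × 58,760 × 260 / 13.5) ≈ 1504.44.
Cycle time = Q*/D × 360 = 1504.44 / 58,760 × 360 ≈ 9.217 days.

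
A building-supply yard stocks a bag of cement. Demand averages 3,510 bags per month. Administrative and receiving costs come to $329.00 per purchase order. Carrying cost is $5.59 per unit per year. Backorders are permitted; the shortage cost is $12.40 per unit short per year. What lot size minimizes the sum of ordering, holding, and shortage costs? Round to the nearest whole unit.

Q* ≈ 2,682 bags

Annual demand D = 3,510 × 12 = 42,120.
With planned backorders, Q* = √(2DS/H) · √((H+B)/B).
√(2DS/H) = √(2 × 42,120 × 329 / 5.59) = 2226.646.
√((H+B)/B) = √((5.59+12.4)/12.4) = 1.2045.
Q* ≈ 2681.983.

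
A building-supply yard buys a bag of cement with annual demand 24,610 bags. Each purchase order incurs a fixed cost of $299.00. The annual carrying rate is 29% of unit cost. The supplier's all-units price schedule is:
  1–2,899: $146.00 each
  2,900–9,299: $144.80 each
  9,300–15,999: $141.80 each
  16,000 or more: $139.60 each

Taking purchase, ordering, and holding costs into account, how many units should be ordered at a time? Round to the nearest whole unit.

Holding cost per unit per year at price C is H = 0.29·C.
Evaluate total cost at each tier's feasible EOQ or, if the EOQ is below the tier, at the tier's minimum quantity.
EOQ at $146.00 = 589.6 (feasible in tier 1): TC = 24,610×$146.00 + (24,610/589.6)×299 + (589.6/2)×0.29×$146.00 = $3,618,022.14.
EOQ at $144.80 = 592.0 < 2900, so use break Q=2900: TC = 24,610×$144.80 + (24,610/2900.0)×299 + (2900.0/2)×0.29×$144.80 = $3,626,953.78.
EOQ at $141.80 = 598.2 < 9300, so use break Q=9300: TC = 24,610×$141.80 + (24,610/9300.0)×299 + (9300.0/2)×0.29×$141.80 = $3,681,706.52.
EOQ at $139.60 = 602.9 < 16000, so use break Q=16000: TC = 24,610×$139.60 + (24,610/16000.0)×299 + (16000.0/2)×0.29×$139.60 = $3,759,887.90.
Lowest total cost is $3,618,022.14 at Q = 589.6.

Q* ≈ 590 bags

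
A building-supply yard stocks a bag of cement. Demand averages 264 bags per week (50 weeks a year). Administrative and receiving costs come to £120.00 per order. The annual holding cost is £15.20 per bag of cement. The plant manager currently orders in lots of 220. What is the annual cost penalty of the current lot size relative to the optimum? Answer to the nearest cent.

Extra cost ≈ £1,932.72 per year

Annual demand D = 264 × 50 = 13,200.
EOQ = √(2DS/H) = √(2 × 13,200 × 120 / 15.2) ≈ 456.53.
Cost at Q* = (D/Q*)S + (Q*/2)H = √(2DSH) ≈ £6,939.28.
Cost at Q = 220: (13,200/220)×120 + (220/2)×15.2 = £7,200.00 + £1,672.00 = £8,872.00.
Excess = £8,872.00 − £6,939.28 = £1,932.72.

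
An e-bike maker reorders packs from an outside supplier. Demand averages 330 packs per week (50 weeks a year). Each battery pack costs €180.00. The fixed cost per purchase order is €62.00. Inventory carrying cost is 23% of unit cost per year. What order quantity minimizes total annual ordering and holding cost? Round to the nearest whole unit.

Q* ≈ 222 packs

Annual demand D = 330 × 50 = 16,500.
Holding cost H = 0.23 × €180.00 = €41.4000 per unit per year.
EOQ = √(2DS / H) = √(2 × 16,500 × 62 / 41.4).
= √(2,046,000 / 41.4) = √49,420.2899 ≈ 222.307.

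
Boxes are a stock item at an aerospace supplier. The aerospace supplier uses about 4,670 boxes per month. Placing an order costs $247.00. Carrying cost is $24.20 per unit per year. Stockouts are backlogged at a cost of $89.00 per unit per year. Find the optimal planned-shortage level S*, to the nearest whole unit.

Annual demand D = 4,670 × 12 = 56,040.
With planned backorders, Q* = √(2DS/H) · √((H+B)/B).
√(2DS/H) = √(2 × 56,040 × 247 / 24.2) = 1069.559.
√((H+B)/B) = √((24.2+89)/89) = 1.1278.
Q* ≈ 1206.238.
S* = Q* · H/(H+B) = 1206.238 × 24.2/113.2 ≈ 257.871.

S* ≈ 258 boxes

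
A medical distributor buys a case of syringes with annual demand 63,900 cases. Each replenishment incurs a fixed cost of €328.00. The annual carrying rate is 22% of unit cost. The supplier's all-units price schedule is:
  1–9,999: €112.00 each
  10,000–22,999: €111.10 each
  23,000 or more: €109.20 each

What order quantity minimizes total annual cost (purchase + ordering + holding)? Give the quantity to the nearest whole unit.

Holding cost per unit per year at price C is H = 0.22·C.
For each price level, check whether its EOQ is feasible; otherwise the best quantity at that price is the breakpoint.
EOQ at €112.00 = 1304.3 (feasible in tier 1): TC = 63,900×€112.00 + (63,900/1304.3)×328 + (1304.3/2)×0.22×€112.00 = €7,188,938.29.
EOQ at €111.10 = 1309.6 < 10000, so use break Q=10000: TC = 63,900×€111.10 + (63,900/10000.0)×328 + (10000.0/2)×0.22×€111.10 = €7,223,595.92.
EOQ at €109.20 = 1320.9 < 23000, so use break Q=23000: TC = 63,900×€109.20 + (63,900/23000.0)×328 + (23000.0/2)×0.22×€109.20 = €7,255,067.27.
Lowest total cost is €7,188,938.29 at Q = 1304.3.

Q* ≈ 1,304 cases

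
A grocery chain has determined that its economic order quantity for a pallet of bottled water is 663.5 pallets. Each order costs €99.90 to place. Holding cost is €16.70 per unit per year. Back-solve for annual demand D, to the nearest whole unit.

Squaring Q* = √(2DS/H) gives Q*² = 2DS/H.
From Q* = √(2DS/H): D = Q*²H / (2S) = 663.5² × 16.7 / (2 × 99.9) = 36796.189.

D ≈ 36,796 pallets per year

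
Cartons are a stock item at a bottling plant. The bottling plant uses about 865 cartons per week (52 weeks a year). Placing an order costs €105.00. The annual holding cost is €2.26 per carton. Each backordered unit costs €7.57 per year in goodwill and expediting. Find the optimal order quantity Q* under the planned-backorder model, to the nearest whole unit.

Annual demand D = 865 × 52 = 44,980.
With planned backorders, Q* = √(2DS/H) · √((H+B)/B).
√(2DS/H) = √(2 × 44,980 × 105 / 2.26) = 2044.397.
√((H+B)/B) = √((2.26+7.57)/7.57) = 1.1395.
Q* ≈ 2329.668.

Q* ≈ 2,330 cartons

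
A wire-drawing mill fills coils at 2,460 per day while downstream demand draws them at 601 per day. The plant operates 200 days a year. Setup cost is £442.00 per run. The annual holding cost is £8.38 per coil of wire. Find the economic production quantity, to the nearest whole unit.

Q* ≈ 4,096 coils

Annual demand D = 601 × 200 = 120,200.
Production build-up factor (1 − d/p) = 1 − 601/2,460 = 0.7557.
Q* = √(2DS / (H(1 − d/p))) = √(2 × 120,200 × 442 / (8.38 × 0.7557)).
= √(106,256,800 / 6.3327) ≈ 4096.229.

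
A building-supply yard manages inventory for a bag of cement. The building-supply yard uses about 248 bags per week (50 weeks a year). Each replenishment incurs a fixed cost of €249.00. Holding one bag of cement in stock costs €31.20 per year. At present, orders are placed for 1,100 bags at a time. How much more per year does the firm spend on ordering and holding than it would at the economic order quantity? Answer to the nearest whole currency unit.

Annual demand D = 248 × 50 = 12,400.
EOQ = √(2DS/H) = √(2 × 12,400 × 249 / 31.2) ≈ 444.89.
Cost at Q* = (D/Q*)S + (Q*/2)H = √(2DSH) ≈ €13,880.43.
Cost at Q = 1,100: (12,400/1,100)×249 + (1,100/2)×31.2 = €2,806.91 + €17,160.00 = €19,966.91.
Excess = €19,966.91 − €13,880.43 = €6,086.48.

Extra cost ≈ €6,086 per year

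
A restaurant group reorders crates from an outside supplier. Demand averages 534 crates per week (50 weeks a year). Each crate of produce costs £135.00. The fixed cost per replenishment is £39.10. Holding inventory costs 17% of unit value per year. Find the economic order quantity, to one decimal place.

Annual demand D = 534 × 50 = 26,700.
Holding cost H = 0.17 × £135.00 = £22.9500 per unit per year.
EOQ = √(2DS / H) = √(2 × 26,700 × 39.1 / 22.95).
= √(2,087,940 / 22.95) = √90,977.7778 ≈ 301.625.

Q* ≈ 301.6 crates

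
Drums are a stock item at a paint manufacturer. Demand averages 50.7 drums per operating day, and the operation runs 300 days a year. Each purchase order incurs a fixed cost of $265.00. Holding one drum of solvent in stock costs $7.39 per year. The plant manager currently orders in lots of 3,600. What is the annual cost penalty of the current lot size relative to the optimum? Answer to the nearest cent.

Annual demand D = 50.7 × 300 = 15,210.
EOQ = √(2DS/H) = √(2 × 15,210 × 265 / 7.39) ≈ 1044.43.
Cost at Q* = (D/Q*)S + (Q*/2)H = √(2DSH) ≈ $7,718.36.
Cost at Q = 3,600: (15,210/3,600)×265 + (3,600/2)×7.39 = $1,119.62 + $13,302.00 = $14,421.62.
Excess = $14,421.62 − $7,718.36 = $6,703.27.

Extra cost ≈ $6,703.27 per year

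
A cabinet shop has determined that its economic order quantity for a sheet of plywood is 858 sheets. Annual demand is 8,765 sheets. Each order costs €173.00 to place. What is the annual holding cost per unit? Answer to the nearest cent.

Squaring Q* = √(2DS/H) gives Q*² = 2DS/H.
From Q* = √(2DS/H): H = 2DS / Q*² = 2 × 8,765 × 173 / 858² = 4.1196.

H ≈ €4.12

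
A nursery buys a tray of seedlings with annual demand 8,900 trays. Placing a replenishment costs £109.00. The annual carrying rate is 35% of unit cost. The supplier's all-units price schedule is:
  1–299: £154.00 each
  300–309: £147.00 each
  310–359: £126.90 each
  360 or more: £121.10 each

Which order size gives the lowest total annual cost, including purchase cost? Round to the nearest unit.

Holding cost per unit per year at price C is H = 0.35·C.
Candidates are each tier's EOQ (if it falls in that tier) and each price-break quantity.
EOQ at £154.00 = 189.7 (feasible in tier 1): TC = 8,900×£154.00 + (8,900/189.7)×109 + (189.7/2)×0.35×£154.00 = £1,380,826.28.
EOQ at £147.00 = 194.2 < 300, so use break Q=300: TC = 8,900×£147.00 + (8,900/300.0)×109 + (300.0/2)×0.35×£147.00 = £1,319,251.17.
EOQ at £126.90 = 209.0 < 310, so use break Q=310: TC = 8,900×£126.90 + (8,900/310.0)×109 + (310.0/2)×0.35×£126.90 = £1,139,423.68.
EOQ at £121.10 = 214.0 < 360, so use break Q=360: TC = 8,900×£121.10 + (8,900/360.0)×109 + (360.0/2)×0.35×£121.10 = £1,088,114.02.
Lowest total cost is £1,088,114.02 at Q = 360.0.

Q* ≈ 360 trays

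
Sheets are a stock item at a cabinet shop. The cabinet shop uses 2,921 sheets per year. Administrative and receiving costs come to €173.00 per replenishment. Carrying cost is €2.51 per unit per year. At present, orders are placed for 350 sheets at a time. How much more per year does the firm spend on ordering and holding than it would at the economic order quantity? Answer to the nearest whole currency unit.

EOQ = √(2DS/H) = √(2 × 2,921 × 173 / 2.51) ≈ 634.55.
Cost at Q* = (D/Q*)S + (Q*/2)H = √(2DSH) ≈ €1,592.72.
Cost at Q = 350: (2,921/350)×173 + (350/2)×2.51 = €1,443.81 + €439.25 = €1,883.06.
Excess = €1,883.06 − €1,592.72 = €290.33.

Extra cost ≈ €290 per year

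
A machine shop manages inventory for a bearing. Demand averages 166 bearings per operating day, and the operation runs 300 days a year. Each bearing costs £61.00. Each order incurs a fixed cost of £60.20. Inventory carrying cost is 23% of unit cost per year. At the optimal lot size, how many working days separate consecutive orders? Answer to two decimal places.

Annual demand D = 166 × 300 = 49,800.
Holding cost H = 0.23 × £61.00 = £14.0300 per unit per year.
EOQ = √(2DS/H) = √(2 × 49,800 × 60.2 / 14.03) ≈ 653.73.
Cycle time = Q*/D × 300 = 653.73 / 49,800 × 300 ≈ 3.938 days.

T ≈ 3.94 days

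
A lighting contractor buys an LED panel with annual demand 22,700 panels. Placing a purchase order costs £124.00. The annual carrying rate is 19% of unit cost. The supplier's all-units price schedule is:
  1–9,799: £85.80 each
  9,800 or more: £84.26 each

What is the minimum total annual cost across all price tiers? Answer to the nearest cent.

TC* ≈ £1,957,239.86

Holding cost per unit per year at price C is H = 0.19·C.
For each price level, check whether its EOQ is feasible; otherwise the best quantity at that price is the breakpoint.
EOQ at £85.80 = 587.6 (feasible in tier 1): TC = 22,700×£85.80 + (22,700/587.6)×124 + (587.6/2)×0.19×£85.80 = £1,957,239.86.
EOQ at £84.26 = 593.0 < 9800, so use break Q=9800: TC = 22,700×£84.26 + (22,700/9800.0)×124 + (9800.0/2)×0.19×£84.26 = £1,991,435.28.
Lowest total cost among the candidates is at Q = 587.6.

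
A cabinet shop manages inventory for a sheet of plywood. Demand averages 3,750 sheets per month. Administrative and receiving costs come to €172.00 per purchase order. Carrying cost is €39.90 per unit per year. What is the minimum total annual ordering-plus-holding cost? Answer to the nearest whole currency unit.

Annual demand D = 3,750 × 12 = 45,000.
EOQ = √(2DS/H) = √(2 × 45,000 × 172 / 39.9) ≈ 622.87.
At the optimum the two cost components are equal, so total cost = 2·(Q*/2)H = Q*·H.
Minimum total = √(2DSH) = √(2 × 45,000 × 172 × 39.9) ≈ 24852.605.

TC* ≈ €24,853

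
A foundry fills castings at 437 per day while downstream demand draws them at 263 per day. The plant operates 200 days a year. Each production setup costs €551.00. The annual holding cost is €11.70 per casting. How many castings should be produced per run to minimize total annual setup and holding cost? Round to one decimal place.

Annual demand D = 263 × 200 = 52,600.
Production build-up factor (1 − d/p) = 1 − 263/437 = 0.3982.
Q* = √(2DS / (H(1 − d/p))) = √(2 × 52,600 × 551 / (11.7 × 0.3982)).
= √(57,965,200 / 4.6586) ≈ 3527.417.

Q* ≈ 3,527.4 castings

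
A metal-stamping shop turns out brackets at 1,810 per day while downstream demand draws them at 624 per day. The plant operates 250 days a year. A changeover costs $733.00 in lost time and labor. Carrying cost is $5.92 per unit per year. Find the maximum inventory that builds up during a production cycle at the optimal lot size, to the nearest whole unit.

Annual demand D = 624 × 250 = 156,000.
Production build-up factor (1 − d/p) = 1 − 624/1,810 = 0.6552.
Q* = √(2DS / (H(1 − d/p))) = √(2 × 156,000 × 733 / (5.92 × 0.6552)).
= √(228,696,000 / 3.8791) ≈ 7678.305.
Maximum inventory = Q*(1 − d/p) = 7678.305 × 0.6552 ≈ 5031.199.

I_max ≈ 5,031 brackets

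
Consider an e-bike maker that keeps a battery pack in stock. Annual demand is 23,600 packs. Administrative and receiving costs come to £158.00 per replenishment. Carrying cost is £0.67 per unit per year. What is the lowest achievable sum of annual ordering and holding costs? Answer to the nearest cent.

TC* ≈ £2,235.31

Q* = √(2DS/H) = √(2 × 23,600 × 158 / 0.67) ≈ 3336.28.
At the optimum the two cost components are equal, so total cost = 2·(Q*/2)H = Q*·H.
Minimum total = √(2DSH) = √(2 × 23,600 × 158 × 0.67) ≈ 2235.306.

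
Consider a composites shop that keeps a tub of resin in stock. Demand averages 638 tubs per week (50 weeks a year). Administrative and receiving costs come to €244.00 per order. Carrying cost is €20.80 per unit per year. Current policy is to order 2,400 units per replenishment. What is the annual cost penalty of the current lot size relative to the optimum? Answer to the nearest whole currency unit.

Extra cost ≈ €10,209 per year

Annual demand D = 638 × 50 = 31,900.
EOQ = √(2DS/H) = √(2 × 31,900 × 244 / 20.8) ≈ 865.11.
Cost at Q* = (D/Q*)S + (Q*/2)H = √(2DSH) ≈ €17,994.38.
Cost at Q = 2,400: (31,900/2,400)×244 + (2,400/2)×20.8 = €3,243.17 + €24,960.00 = €28,203.17.
Excess = €28,203.17 − €17,994.38 = €10,208.79.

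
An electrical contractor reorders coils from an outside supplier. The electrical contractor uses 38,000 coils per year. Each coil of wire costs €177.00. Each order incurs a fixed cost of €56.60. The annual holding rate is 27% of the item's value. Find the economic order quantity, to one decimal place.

Q* ≈ 300.0 coils

Holding cost H = 0.27 × €177.00 = €47.7900 per unit per year.
EOQ = √(2DS / H) = √(2 × 38,000 × 56.6 / 47.79).
= √(4,301,600 / 47.79) = √90,010.4624 ≈ 300.017.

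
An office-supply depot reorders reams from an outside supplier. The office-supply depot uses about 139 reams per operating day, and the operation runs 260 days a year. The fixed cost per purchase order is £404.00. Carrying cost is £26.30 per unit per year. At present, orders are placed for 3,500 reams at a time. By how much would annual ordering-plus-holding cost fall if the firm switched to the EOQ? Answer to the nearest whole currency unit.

Extra cost ≈ £22,484 per year

Annual demand D = 139 × 260 = 36,140.
EOQ = √(2DS/H) = √(2 × 36,140 × 404 / 26.3) ≈ 1053.71.
Cost at Q* = (D/Q*)S + (Q*/2)H = √(2DSH) ≈ £27,712.62.
Cost at Q = 3,500: (36,140/3,500)×404 + (3,500/2)×26.3 = £4,171.59 + £46,025.00 = £50,196.59.
Excess = £50,196.59 − £27,712.62 = £22,483.97.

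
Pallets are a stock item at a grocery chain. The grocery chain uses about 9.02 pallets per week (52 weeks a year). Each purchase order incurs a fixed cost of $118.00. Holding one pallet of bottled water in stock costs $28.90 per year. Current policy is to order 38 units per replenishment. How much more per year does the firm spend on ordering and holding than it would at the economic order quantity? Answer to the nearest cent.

Extra cost ≈ $217.01 per year

Annual demand D = 9.02 × 52 = 469.04.
EOQ = √(2DS/H) = √(2 × 469.04 × 118 / 28.9) ≈ 61.89.
Cost at Q* = (D/Q*)S + (Q*/2)H = √(2DSH) ≈ $1,788.59.
Cost at Q = 38: (469.04/38)×118 + (38/2)×28.9 = $1,456.49 + $549.10 = $2,005.59.
Excess = $2,005.59 − $1,788.59 = $217.01.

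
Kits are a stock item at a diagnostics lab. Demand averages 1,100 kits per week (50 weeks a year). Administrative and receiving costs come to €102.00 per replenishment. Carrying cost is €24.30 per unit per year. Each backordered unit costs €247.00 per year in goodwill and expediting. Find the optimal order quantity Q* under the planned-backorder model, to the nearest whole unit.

Q* ≈ 712 kits

Annual demand D = 1,100 × 50 = 55,000.
With planned backorders, Q* = √(2DS/H) · √((H+B)/B).
√(2DS/H) = √(2 × 55,000 × 102 / 24.3) = 679.506.
√((H+B)/B) = √((24.3+247)/247) = 1.0480.
Q* ≈ 712.147.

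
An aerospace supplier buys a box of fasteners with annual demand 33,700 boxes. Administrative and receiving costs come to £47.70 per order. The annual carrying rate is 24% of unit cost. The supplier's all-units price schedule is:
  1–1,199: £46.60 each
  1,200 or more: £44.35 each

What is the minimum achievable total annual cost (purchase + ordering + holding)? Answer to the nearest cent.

Holding cost per unit per year at price C is H = 0.24·C.
Candidates are each tier's EOQ (if it falls in that tier) and each price-break quantity.
EOQ at £46.60 = 536.2 (feasible in tier 1): TC = 33,700×£46.60 + (33,700/536.2)×47.7 + (536.2/2)×0.24×£46.60 = £1,576,416.36.
EOQ at £44.35 = 549.6 < 1200, so use break Q=1200: TC = 33,700×£44.35 + (33,700/1200.0)×47.7 + (1200.0/2)×0.24×£44.35 = £1,502,320.97.
Lowest total cost among the candidates is at Q = 1200.0.

TC* ≈ £1,502,320.97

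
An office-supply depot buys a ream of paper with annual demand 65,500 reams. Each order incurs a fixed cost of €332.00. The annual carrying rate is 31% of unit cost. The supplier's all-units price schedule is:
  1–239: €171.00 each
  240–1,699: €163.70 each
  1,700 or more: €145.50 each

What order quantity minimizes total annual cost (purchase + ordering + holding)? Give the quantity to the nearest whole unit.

Holding cost per unit per year at price C is H = 0.31·C.
Candidates are each tier's EOQ (if it falls in that tier) and each price-break quantity.
Tier 1 (€171.00): EOQ = 905.8 exceeds tier's upper bound 239, so this tier is dominated.
EOQ at €163.70 = 925.8 (feasible in tier 2): TC = 65,500×€163.70 + (65,500/925.8)×332 + (925.8/2)×0.31×€163.70 = €10,769,329.66.
EOQ at €145.50 = 982.0 < 1700, so use break Q=1700: TC = 65,500×€145.50 + (65,500/1700.0)×332 + (1700.0/2)×0.31×€145.50 = €9,581,381.01.
Lowest total cost is €9,581,381.01 at Q = 1700.0.

Q* ≈ 1,700 reams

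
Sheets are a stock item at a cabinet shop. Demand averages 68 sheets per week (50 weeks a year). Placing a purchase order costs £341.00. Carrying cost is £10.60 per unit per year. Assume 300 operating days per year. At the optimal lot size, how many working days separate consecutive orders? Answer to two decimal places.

T ≈ 41.27 days

Annual demand D = 68 × 50 = 3,400.
EOQ = √(2DS/H) = √(2 × 3,400 × 341 / 10.6) ≈ 467.71.
Cycle time = Q*/D × 300 = 467.71 / 3,400 × 300 ≈ 41.269 days.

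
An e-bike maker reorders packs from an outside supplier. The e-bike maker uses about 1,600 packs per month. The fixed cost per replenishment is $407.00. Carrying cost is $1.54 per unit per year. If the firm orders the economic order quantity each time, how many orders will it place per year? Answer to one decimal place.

N ≈ 6.0 orders per year

Annual demand D = 1,600 × 12 = 19,200.
EOQ = √(2DS/H) = √(2 × 19,200 × 407 / 1.54) ≈ 3185.68.
Orders per year = D / Q* = 19,200 / 3185.68 ≈ 6.027.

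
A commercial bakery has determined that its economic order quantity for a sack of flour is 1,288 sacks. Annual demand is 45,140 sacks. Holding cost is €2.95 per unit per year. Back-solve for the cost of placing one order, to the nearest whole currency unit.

Squaring Q* = √(2DS/H) gives Q*² = 2DS/H.
From Q* = √(2DS/H): S = Q*²H / (2D) = 1,288² × 2.95 / (2 × 45,140) = 54.2079.

S ≈ €54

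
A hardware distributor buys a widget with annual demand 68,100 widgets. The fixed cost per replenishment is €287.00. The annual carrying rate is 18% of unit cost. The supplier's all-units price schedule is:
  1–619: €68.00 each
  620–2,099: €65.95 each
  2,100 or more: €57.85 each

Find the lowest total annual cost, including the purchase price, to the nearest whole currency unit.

TC* ≈ €3,959,826

Holding cost per unit per year at price C is H = 0.18·C.
Evaluate total cost at each tier's feasible EOQ or, if the EOQ is below the tier, at the tier's minimum quantity.
Tier 1 (€68.00): EOQ = 1787.1 exceeds tier's upper bound 619, so this tier is dominated.
EOQ at €65.95 = 1814.6 (feasible in tier 2): TC = 68,100×€65.95 + (68,100/1814.6)×287 + (1814.6/2)×0.18×€65.95 = €4,512,736.36.
EOQ at €57.85 = 1937.5 < 2100, so use break Q=2100: TC = 68,100×€57.85 + (68,100/2100.0)×287 + (2100.0/2)×0.18×€57.85 = €3,959,825.65.
Lowest total cost among the candidates is at Q = 2100.0.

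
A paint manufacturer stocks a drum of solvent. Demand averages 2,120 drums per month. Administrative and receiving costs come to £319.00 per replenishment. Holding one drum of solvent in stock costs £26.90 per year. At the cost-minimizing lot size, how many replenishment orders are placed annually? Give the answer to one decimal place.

Annual demand D = 2,120 × 12 = 25,440.
Q* = √(2DS/H) = √(2 × 25,440 × 319 / 26.9) ≈ 776.77.
Orders per year = D / Q* = 25,440 / 776.77 ≈ 32.751.

N ≈ 32.8 orders per year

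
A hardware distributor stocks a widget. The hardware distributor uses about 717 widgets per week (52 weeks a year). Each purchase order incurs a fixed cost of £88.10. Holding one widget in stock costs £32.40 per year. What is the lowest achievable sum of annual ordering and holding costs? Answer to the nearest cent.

TC* ≈ £14,589.38

Annual demand D = 717 × 52 = 37,284.
The optimal lot size = √(2DS/H) = √(2 × 37,284 × 88.1 / 32.4) ≈ 450.29.
At the optimum the two cost components are equal, so total cost = 2·(Q*/2)H = Q*·H.
Minimum total = √(2DSH) = √(2 × 37,284 × 88.1 × 32.4) ≈ 14589.376.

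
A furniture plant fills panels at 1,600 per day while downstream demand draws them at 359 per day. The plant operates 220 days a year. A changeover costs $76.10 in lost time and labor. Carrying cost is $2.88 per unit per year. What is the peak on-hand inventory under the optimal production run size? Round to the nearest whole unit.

I_max ≈ 1,799 panels

Annual demand D = 359 × 220 = 78,980.
Production build-up factor (1 − d/p) = 1 − 359/1,600 = 0.7756.
Q* = √(2DS / (H(1 − d/p))) = √(2 × 78,980 × 76.1 / (2.88 × 0.7756)).
= √(12,020,756 / 2.2338) ≈ 2319.764.
Maximum inventory = Q*(1 − d/p) = 2319.764 × 0.7756 ≈ 1799.267.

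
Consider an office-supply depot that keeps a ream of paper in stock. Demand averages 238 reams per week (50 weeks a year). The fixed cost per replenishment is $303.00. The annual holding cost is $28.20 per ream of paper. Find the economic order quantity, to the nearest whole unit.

Q* ≈ 506 reams

Annual demand D = 238 × 50 = 11,900.
EOQ = √(2DS / H) = √(2 × 11,900 × 303 / 28.2).
= √(7,211,400 / 28.2) = √255,723.4043 ≈ 505.691.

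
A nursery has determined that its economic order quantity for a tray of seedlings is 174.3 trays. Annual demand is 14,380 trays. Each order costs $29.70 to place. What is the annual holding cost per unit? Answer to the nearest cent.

The basic EOQ model gives Q* = √(2DS/H); rearrange for the unknown.
From Q* = √(2DS/H): H = 2DS / Q*² = 2 × 14,380 × 29.7 / 174.3² = 28.1158.

H ≈ $28.12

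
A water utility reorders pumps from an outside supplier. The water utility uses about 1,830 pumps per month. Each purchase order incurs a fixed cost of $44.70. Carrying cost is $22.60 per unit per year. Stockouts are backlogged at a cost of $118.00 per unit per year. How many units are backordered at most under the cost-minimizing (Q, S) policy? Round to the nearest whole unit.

Annual demand D = 1,830 × 12 = 21,960.
With planned backorders, Q* = √(2DS/H) · √((H+B)/B).
√(2DS/H) = √(2 × 21,960 × 44.7 / 22.6) = 294.734.
√((H+B)/B) = √((22.6+118)/118) = 1.0916.
Q* ≈ 321.723.
S* = Q* · H/(H+B) = 321.723 × 22.6/140.6 ≈ 51.714.

S* ≈ 52 pumps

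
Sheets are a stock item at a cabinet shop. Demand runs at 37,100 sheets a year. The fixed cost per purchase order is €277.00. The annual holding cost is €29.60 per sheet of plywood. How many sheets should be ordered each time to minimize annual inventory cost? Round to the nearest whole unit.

EOQ = √(2DS / H) = √(2 × 37,100 × 277 / 29.6).
= √(20,553,400 / 29.6) = √694,371.6216 ≈ 833.290.

Q* ≈ 833 sheets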